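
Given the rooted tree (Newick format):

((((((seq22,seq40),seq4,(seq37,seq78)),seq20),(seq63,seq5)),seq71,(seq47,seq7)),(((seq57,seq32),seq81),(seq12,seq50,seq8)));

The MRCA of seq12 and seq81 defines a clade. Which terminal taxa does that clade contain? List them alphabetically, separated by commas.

seq12, seq32, seq50, seq57, seq8, seq81

Tracing seq12: it sits inside (seq12,seq50,seq8).
Tracing seq81: it sits inside ((seq57,seq32),seq81).
The smallest clade enclosing both is (((seq57,seq32),seq81),(seq12,seq50,seq8)); the answer is its 6 terminal taxa in alphabetical order.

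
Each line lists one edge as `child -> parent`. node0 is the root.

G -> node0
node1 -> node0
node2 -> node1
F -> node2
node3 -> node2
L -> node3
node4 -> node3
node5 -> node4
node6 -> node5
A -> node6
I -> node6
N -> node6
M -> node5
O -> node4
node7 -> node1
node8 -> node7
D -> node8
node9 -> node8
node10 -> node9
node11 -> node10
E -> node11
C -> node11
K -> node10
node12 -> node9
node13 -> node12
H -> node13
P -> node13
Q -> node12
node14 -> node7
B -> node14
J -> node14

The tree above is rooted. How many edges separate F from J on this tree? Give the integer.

5

The MRCA of F and J is the node subtending ((F,(L,(((A,I,N),M),O))),((D,(((E,C),K),((H,P),Q))),(B,J))).
From F up to that node: 2 branches. From J up to the same node: 3 branches. Total: 2 + 3 = 5.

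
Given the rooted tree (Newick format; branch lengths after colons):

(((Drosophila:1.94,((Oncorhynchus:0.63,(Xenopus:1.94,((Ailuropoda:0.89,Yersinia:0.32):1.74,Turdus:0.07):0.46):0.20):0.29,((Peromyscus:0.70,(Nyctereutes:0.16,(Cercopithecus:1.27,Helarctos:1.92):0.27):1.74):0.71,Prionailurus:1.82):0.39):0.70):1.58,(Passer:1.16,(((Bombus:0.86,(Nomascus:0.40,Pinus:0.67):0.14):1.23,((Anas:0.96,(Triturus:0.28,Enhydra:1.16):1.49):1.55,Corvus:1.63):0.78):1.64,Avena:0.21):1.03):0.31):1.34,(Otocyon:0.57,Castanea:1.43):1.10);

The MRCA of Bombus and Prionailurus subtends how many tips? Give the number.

20

The MRCA of Bombus and Prionailurus is the node subtending ((Drosophila,((Oncorhynchus,(Xenopus,((Ailuropoda,Yersinia),Turdus))),((Peromyscus,(Nyctereutes,(Cercopithecus,Helarctos))),Prionailurus))),(Passer,(((Bombus,(Nomascus,Pinus)),((Anas,(Triturus,Enhydra)),Corvus)),Avena))).
That clade contains 20 terminal taxa: Ailuropoda, Anas, Avena, Bombus, Cercopithecus, Corvus, Drosophila, Enhydra, Helarctos, Nomascus, Nyctereutes, Oncorhynchus, Passer, Peromyscus, Pinus, Prionailurus, Triturus, Turdus, Xenopus, Yersinia.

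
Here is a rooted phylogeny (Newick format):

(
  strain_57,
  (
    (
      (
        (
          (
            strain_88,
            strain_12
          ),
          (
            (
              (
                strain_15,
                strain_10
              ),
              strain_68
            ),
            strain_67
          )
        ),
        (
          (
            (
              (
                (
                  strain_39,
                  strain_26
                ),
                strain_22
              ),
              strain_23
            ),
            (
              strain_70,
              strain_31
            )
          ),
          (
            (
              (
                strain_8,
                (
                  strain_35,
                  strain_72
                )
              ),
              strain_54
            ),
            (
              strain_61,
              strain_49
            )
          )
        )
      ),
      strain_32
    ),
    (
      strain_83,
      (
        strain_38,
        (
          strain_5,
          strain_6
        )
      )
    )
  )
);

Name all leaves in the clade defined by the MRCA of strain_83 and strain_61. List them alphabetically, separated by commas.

Tracing strain_83: it sits inside (strain_83,(strain_38,(strain_5,strain_6))).
Tracing strain_61: it sits inside (strain_61,strain_49).
The smallest clade enclosing both is (((((strain_88,strain_12),(((strain_15,strain_10),strain_68),strain_67)),(((((strain_39,strain_26),strain_22),strain_23),(strain_70,strain_31)),(((strain_8,(strain_35,strain_72)),strain_54),(strain_61,strain_49)))),strain_32),(strain_83,(strain_38,(strain_5,strain_6)))); the answer is its 23 terminal taxa in alphabetical order.

strain_10, strain_12, strain_15, strain_22, strain_23, strain_26, strain_31, strain_32, strain_35, strain_38, strain_39, strain_49, strain_5, strain_54, strain_6, strain_61, strain_67, strain_68, strain_70, strain_72, strain_8, strain_83, strain_88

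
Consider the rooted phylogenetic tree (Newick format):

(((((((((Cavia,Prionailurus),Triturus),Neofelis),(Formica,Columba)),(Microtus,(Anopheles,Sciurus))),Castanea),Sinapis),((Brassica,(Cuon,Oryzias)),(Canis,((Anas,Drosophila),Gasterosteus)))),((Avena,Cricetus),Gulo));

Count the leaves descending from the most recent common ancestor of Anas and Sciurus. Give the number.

18

The MRCA of Anas and Sciurus is the node subtending ((((((((Cavia,Prionailurus),Triturus),Neofelis),(Formica,Columba)),(Microtus,(Anopheles,Sciurus))),Castanea),Sinapis),((Brassica,(Cuon,Oryzias)),(Canis,((Anas,Drosophila),Gasterosteus)))).
That clade contains 18 terminal taxa: Anas, Anopheles, Brassica, Canis, Castanea, Cavia, Columba, Cuon, Drosophila, Formica, Gasterosteus, Microtus, Neofelis, Oryzias, Prionailurus, Sciurus, Sinapis, Triturus.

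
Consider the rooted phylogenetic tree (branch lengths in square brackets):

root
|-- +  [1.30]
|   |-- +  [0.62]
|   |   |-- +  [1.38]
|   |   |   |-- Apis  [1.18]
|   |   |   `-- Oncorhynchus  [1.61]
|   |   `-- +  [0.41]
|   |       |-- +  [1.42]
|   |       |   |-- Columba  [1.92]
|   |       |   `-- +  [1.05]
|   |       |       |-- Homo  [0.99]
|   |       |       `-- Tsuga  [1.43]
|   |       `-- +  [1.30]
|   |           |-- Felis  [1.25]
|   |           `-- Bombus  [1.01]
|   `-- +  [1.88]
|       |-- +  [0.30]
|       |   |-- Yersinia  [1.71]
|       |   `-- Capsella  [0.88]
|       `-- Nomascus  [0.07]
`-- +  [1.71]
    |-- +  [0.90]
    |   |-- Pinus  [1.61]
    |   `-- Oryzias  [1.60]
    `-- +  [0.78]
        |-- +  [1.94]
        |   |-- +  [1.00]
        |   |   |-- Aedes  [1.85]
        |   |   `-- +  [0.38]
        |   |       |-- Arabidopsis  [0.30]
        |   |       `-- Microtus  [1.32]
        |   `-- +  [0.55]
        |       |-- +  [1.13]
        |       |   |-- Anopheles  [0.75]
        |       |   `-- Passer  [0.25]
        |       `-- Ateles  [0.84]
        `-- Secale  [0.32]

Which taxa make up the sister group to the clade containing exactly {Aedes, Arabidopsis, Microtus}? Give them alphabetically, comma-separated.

The clade containing exactly {Aedes, Arabidopsis, Microtus} attaches to the tree at the node subtending ((Aedes,(Arabidopsis,Microtus)),((Anopheles,Passer),Ateles)).
The other lineage descending from that same node — the sister group — is ((Anopheles,Passer),Ateles); its 3 tips in alphabetical order are the answer.

Anopheles, Ateles, Passer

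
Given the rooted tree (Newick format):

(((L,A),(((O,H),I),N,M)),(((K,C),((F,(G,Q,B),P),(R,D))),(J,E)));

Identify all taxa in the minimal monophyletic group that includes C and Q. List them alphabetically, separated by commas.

Tracing C: it sits inside (K,C).
Tracing Q: it sits inside (G,Q,B).
The smallest clade enclosing both is ((K,C),((F,(G,Q,B),P),(R,D))); the answer is its 9 terminal taxa in alphabetical order.

B, C, D, F, G, K, P, Q, R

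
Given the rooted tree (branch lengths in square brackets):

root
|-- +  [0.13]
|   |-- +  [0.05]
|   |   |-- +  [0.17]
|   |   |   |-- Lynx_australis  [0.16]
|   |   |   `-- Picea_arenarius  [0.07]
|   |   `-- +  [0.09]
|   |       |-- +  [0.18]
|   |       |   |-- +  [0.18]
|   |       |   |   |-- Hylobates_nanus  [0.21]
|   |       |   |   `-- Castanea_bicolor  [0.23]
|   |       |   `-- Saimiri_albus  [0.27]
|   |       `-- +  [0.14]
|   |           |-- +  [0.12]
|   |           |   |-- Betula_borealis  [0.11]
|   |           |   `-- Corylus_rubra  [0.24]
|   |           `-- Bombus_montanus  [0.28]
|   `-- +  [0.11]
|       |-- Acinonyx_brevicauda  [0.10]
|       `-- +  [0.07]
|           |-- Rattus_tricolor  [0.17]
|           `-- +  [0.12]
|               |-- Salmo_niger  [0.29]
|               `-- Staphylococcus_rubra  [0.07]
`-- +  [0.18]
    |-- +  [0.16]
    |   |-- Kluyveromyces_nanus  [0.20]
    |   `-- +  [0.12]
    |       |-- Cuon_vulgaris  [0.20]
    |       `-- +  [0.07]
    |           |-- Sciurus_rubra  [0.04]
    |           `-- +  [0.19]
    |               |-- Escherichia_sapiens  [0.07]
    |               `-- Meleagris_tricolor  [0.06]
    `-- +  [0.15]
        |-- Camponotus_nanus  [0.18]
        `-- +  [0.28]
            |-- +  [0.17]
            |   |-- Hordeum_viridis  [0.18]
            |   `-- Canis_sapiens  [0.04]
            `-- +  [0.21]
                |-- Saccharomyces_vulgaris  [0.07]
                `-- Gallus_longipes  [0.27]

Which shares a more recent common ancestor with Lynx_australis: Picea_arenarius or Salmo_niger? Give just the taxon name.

The MRCA of Lynx_australis and Picea_arenarius subtends (Lynx_australis,Picea_arenarius) (2 taxa).
The MRCA of Lynx_australis and Salmo_niger subtends (((Lynx_australis,Picea_arenarius),(((Hylobates_nanus,Castanea_bicolor),Saimiri_albus),((Betula_borealis,Corylus_rubra),Bombus_montanus))),(Acinonyx_brevicauda,(Rattus_tricolor,(Salmo_niger,Staphylococcus_rubra)))) (12 taxa).
The first is nested inside the second, so Lynx_australis shares a more recent common ancestor with Picea_arenarius.

Picea_arenarius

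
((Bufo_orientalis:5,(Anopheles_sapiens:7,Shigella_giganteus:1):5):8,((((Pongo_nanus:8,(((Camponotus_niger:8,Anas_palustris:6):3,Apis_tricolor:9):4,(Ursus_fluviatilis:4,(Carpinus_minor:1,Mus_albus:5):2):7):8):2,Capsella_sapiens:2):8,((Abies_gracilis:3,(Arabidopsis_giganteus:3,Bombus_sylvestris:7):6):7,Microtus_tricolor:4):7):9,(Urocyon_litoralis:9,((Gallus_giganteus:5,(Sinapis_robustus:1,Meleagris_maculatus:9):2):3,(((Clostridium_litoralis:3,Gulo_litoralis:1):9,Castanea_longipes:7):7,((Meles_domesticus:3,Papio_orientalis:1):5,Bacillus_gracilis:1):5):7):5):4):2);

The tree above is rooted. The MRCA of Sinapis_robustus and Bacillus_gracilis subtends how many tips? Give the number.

The MRCA of Sinapis_robustus and Bacillus_gracilis is the node subtending ((Gallus_giganteus,(Sinapis_robustus,Meleagris_maculatus)),(((Clostridium_litoralis,Gulo_litoralis),Castanea_longipes),((Meles_domesticus,Papio_orientalis),Bacillus_gracilis))).
That clade contains 9 terminal taxa: Bacillus_gracilis, Castanea_longipes, Clostridium_litoralis, Gallus_giganteus, Gulo_litoralis, Meleagris_maculatus, Meles_domesticus, Papio_orientalis, Sinapis_robustus.

9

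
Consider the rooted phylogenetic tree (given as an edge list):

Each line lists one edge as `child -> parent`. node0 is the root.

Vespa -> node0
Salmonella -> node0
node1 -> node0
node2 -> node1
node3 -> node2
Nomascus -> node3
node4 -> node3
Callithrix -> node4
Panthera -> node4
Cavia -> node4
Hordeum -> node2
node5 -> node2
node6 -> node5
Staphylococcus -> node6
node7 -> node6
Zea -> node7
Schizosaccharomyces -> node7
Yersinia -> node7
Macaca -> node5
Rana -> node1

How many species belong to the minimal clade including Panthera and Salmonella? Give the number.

The MRCA of Panthera and Salmonella is the root, so the clade is the entire tree.
That clade contains 13 terminal taxa: Callithrix, Cavia, Hordeum, Macaca, Nomascus, Panthera, Rana, Salmonella, Schizosaccharomyces, Staphylococcus, Vespa, Yersinia, Zea.

13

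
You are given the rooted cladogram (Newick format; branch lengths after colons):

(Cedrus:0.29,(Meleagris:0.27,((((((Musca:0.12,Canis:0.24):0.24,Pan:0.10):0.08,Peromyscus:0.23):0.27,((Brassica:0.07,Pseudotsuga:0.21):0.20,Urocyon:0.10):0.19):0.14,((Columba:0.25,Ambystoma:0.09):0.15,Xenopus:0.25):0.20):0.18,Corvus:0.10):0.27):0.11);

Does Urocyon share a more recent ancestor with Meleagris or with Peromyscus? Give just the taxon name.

The MRCA of Urocyon and Peromyscus subtends ((((Musca,Canis),Pan),Peromyscus),((Brassica,Pseudotsuga),Urocyon)) (7 taxa).
The MRCA of Urocyon and Meleagris subtends (Meleagris,((((((Musca,Canis),Pan),Peromyscus),((Brassica,Pseudotsuga),Urocyon)),((Columba,Ambystoma),Xenopus)),Corvus)) (12 taxa).
The first is nested inside the second, so Urocyon shares a more recent common ancestor with Peromyscus.

Peromyscus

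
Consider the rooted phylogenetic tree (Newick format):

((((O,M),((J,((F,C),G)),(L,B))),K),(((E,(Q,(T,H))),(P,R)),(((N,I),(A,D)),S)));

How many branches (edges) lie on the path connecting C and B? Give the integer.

6

The MRCA of C and B is the node subtending ((J,((F,C),G)),(L,B)).
From C up to that node: 4 branches. From B up to the same node: 2 branches. Total: 4 + 2 = 6.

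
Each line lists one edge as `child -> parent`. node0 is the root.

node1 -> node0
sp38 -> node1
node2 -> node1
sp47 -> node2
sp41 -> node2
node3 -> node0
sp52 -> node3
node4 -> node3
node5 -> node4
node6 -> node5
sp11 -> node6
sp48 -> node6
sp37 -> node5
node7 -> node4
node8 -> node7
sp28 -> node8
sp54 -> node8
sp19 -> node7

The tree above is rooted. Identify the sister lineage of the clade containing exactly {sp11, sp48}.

The clade containing exactly {sp11, sp48} attaches to the tree at the node subtending ((sp11,sp48),sp37).
The other lineage descending from that same node — the sister group — is the single tip sp37.

sp37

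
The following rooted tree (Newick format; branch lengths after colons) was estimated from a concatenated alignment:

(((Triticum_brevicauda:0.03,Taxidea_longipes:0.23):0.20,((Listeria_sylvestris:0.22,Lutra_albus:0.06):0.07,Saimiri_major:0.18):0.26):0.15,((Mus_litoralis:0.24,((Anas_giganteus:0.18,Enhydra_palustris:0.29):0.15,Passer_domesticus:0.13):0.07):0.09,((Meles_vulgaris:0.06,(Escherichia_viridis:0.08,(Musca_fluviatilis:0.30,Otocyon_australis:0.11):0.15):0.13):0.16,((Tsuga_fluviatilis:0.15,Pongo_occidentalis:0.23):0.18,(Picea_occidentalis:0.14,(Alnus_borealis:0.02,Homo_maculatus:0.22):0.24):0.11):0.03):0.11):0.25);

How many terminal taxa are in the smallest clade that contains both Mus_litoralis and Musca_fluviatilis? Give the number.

The MRCA of Mus_litoralis and Musca_fluviatilis is the node subtending ((Mus_litoralis,((Anas_giganteus,Enhydra_palustris),Passer_domesticus)),((Meles_vulgaris,(Escherichia_viridis,(Musca_fluviatilis,Otocyon_australis))),((Tsuga_fluviatilis,Pongo_occidentalis),(Picea_occidentalis,(Alnus_borealis,Homo_maculatus))))).
That clade contains 13 terminal taxa: Alnus_borealis, Anas_giganteus, Enhydra_palustris, Escherichia_viridis, Homo_maculatus, Meles_vulgaris, Mus_litoralis, Musca_fluviatilis, Otocyon_australis, Passer_domesticus, Picea_occidentalis, Pongo_occidentalis, Tsuga_fluviatilis.

13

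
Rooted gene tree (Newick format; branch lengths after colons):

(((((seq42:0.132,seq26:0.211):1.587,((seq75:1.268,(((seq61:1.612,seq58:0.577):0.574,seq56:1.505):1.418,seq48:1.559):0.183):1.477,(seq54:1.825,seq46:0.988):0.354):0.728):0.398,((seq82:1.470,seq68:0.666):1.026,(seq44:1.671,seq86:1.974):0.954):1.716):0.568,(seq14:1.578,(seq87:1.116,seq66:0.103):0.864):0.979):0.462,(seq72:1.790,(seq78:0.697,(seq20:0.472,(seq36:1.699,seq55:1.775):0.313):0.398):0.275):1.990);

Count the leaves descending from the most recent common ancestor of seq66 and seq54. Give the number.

The MRCA of seq66 and seq54 is the node subtending ((((seq42,seq26),((seq75,(((seq61,seq58),seq56),seq48)),(seq54,seq46))),((seq82,seq68),(seq44,seq86))),(seq14,(seq87,seq66))).
That clade contains 16 terminal taxa: seq14, seq26, seq42, seq44, seq46, seq48, seq54, seq56, seq58, seq61, seq66, seq68, seq75, seq82, seq86, seq87.

16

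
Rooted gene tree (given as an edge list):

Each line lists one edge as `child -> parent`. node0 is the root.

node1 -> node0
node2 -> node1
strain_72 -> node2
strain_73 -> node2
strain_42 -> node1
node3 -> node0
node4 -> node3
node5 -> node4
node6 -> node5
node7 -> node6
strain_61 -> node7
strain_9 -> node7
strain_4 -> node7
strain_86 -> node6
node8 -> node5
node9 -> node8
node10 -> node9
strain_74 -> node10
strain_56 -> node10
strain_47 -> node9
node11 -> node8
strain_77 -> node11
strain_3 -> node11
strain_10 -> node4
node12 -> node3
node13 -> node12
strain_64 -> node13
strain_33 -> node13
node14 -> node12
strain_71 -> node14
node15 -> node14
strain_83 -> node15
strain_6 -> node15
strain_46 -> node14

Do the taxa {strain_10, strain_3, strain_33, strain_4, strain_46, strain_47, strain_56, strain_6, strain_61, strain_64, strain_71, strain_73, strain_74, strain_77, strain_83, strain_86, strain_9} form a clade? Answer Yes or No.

No

The MRCA of the listed taxa is the root, so the smallest clade containing them is the whole tree.
That clade also contains strain_42, strain_72, which are not in the proposed group, so the group is not monophyletic.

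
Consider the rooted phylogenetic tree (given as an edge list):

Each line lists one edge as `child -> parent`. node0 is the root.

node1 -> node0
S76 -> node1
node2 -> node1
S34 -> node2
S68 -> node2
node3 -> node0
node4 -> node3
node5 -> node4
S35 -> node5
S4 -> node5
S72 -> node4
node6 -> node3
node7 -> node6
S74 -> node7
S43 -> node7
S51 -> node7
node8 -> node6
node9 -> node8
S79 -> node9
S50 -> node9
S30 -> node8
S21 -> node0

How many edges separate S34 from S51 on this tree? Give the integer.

The MRCA of S34 and S51 is the root of the tree.
From S34 up to that node: 3 branches. From S51 up to the same node: 4 branches. Total: 3 + 4 = 7.

7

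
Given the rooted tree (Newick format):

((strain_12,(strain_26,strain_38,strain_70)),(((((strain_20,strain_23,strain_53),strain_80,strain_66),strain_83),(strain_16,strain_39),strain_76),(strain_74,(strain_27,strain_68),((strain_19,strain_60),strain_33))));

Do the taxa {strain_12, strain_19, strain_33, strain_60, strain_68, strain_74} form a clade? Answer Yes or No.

No

The MRCA of the listed taxa is the root, so the smallest clade containing them is the whole tree.
That clade also contains strain_16, strain_20, strain_23, strain_26, strain_27, strain_38, strain_39, strain_53, strain_66, strain_70, strain_76, strain_80, strain_83, which are not in the proposed group, so the group is not monophyletic.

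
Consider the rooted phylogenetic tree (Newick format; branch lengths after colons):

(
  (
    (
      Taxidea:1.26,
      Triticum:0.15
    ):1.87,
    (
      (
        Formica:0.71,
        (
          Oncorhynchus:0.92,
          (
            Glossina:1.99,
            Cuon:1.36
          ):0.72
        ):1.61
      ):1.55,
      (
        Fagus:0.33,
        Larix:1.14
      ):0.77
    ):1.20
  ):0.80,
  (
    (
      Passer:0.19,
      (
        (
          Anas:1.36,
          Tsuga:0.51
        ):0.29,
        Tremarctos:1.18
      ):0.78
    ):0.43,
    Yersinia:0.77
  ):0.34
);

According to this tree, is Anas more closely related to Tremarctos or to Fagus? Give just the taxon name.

Tremarctos

The MRCA of Anas and Tremarctos subtends ((Anas,Tsuga),Tremarctos) (3 taxa).
The MRCA of Anas and Fagus is the root, subtending the entire tree (13 taxa).
The first is nested inside the second, so Anas shares a more recent common ancestor with Tremarctos.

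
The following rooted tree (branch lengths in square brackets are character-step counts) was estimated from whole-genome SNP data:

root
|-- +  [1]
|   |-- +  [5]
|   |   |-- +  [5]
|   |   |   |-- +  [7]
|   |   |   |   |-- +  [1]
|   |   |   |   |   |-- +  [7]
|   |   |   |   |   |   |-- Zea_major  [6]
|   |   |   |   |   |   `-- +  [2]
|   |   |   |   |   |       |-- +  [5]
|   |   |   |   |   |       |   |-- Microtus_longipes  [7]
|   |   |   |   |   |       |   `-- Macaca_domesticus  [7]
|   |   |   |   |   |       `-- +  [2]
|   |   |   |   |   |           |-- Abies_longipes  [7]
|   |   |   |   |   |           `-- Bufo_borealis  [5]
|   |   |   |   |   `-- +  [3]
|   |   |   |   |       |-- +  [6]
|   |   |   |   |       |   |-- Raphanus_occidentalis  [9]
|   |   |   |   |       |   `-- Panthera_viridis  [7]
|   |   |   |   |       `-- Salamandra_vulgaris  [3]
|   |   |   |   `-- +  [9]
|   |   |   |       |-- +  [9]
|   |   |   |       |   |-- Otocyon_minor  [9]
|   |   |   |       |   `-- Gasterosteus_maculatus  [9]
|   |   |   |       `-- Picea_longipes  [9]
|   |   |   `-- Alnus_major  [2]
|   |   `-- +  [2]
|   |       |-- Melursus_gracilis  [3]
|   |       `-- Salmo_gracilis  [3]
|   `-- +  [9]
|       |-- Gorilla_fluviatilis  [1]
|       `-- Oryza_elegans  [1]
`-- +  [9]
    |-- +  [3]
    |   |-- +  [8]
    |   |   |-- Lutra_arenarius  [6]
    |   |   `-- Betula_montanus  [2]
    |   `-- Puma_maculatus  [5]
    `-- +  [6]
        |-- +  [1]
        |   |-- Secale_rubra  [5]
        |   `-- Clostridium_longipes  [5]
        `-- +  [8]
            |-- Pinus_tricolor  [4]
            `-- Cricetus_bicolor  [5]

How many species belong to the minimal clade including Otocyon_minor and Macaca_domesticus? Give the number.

11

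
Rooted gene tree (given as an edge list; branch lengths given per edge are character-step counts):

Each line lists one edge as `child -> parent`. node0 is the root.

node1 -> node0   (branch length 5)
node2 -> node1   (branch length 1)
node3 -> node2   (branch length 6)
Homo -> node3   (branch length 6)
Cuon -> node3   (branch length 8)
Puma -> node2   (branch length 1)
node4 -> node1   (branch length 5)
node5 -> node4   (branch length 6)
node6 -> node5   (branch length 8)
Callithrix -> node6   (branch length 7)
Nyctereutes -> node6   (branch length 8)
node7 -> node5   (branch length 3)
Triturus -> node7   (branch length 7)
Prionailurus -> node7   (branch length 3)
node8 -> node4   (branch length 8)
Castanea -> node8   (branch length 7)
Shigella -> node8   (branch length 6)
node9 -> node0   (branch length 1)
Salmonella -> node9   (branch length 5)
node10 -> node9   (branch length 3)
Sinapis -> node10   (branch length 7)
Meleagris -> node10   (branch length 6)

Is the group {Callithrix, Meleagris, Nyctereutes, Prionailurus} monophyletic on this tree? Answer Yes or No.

The MRCA of the listed taxa is the root, so the smallest clade containing them is the whole tree.
That clade also contains Castanea, Cuon, Homo, Puma, Salmonella, Shigella, Sinapis, Triturus, which are not in the proposed group, so the group is not monophyletic.

No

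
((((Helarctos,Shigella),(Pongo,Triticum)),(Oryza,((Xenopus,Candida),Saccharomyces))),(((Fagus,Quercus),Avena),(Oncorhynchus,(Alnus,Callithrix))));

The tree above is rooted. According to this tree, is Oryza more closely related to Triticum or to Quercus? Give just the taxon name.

Triticum

The MRCA of Oryza and Triticum subtends (((Helarctos,Shigella),(Pongo,Triticum)),(Oryza,((Xenopus,Candida),Saccharomyces))) (8 taxa).
The MRCA of Oryza and Quercus is the root, subtending the entire tree (14 taxa).
The first is nested inside the second, so Oryza shares a more recent common ancestor with Triticum.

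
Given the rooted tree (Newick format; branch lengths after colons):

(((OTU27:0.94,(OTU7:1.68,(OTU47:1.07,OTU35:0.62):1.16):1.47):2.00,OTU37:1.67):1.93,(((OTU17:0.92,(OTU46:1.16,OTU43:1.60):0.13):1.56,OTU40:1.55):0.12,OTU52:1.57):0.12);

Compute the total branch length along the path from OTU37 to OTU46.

The path runs OTU37 → … → MRCA → … → OTU46; the MRCA is the root of the tree.
Branch lengths along that path: 1.67 + 1.93 + 0.12 + 0.12 + 1.56 + 0.13 + 1.16 = 6.69.

6.69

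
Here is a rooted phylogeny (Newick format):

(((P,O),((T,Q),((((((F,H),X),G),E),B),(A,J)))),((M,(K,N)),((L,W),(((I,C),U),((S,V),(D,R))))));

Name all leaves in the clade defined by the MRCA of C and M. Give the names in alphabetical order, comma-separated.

Tracing C: it sits inside (I,C).
Tracing M: it sits inside (M,(K,N)).
The smallest clade enclosing both is ((M,(K,N)),((L,W),(((I,C),U),((S,V),(D,R))))); the answer is its 12 terminal taxa in alphabetical order.

C, D, I, K, L, M, N, R, S, U, V, W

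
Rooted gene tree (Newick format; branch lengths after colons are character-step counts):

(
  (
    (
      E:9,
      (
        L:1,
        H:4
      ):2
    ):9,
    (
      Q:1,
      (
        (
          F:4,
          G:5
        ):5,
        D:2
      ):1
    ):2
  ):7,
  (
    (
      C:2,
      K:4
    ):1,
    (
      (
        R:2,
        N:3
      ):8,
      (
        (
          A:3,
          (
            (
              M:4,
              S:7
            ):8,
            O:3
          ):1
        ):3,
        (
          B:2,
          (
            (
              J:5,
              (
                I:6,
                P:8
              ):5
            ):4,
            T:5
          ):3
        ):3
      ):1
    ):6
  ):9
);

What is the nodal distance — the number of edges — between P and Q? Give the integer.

The MRCA of P and Q is the root of the tree.
From P up to that node: 8 branches. From Q up to the same node: 3 branches. Total: 8 + 3 = 11.

11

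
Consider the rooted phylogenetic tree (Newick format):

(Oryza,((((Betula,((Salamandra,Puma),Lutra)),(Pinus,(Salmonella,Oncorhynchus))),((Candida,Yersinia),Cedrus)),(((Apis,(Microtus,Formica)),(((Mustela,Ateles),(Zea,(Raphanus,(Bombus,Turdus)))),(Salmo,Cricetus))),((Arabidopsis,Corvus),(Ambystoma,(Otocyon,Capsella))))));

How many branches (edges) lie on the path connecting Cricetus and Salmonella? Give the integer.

The MRCA of Cricetus and Salmonella is the node subtending ((((Betula,((Salamandra,Puma),Lutra)),(Pinus,(Salmonella,Oncorhynchus))),((Candida,Yersinia),Cedrus)),(((Apis,(Microtus,Formica)),(((Mustela,Ateles),(Zea,(Raphanus,(Bombus,Turdus)))),(Salmo,Cricetus))),((Arabidopsis,Corvus),(Ambystoma,(Otocyon,Capsella))))).
From Cricetus up to that node: 5 branches. From Salmonella up to the same node: 5 branches. Total: 5 + 5 = 10.

10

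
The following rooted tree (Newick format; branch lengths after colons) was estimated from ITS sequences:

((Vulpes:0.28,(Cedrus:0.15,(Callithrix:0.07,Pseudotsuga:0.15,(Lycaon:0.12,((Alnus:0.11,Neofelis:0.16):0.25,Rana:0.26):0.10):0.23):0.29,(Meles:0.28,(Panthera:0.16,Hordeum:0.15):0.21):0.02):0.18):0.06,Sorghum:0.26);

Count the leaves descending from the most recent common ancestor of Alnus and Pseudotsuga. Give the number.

6

The MRCA of Alnus and Pseudotsuga is the node subtending (Callithrix,Pseudotsuga,(Lycaon,((Alnus,Neofelis),Rana))).
That clade contains 6 terminal taxa: Alnus, Callithrix, Lycaon, Neofelis, Pseudotsuga, Rana.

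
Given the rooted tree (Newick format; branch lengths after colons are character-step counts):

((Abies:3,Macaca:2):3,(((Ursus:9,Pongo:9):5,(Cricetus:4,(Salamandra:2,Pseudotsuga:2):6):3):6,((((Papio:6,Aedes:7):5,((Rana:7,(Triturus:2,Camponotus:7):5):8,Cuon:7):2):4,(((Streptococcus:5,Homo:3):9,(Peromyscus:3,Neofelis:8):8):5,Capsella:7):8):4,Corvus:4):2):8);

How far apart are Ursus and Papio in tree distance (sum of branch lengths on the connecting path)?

41

The path runs Ursus → … → MRCA → … → Papio; the MRCA is the node subtending (((Ursus,Pongo),(Cricetus,(Salamandra,Pseudotsuga))),((((Papio,Aedes),((Rana,(Triturus,Camponotus)),Cuon)),(((Streptococcus,Homo),(Peromyscus,Neofelis)),Capsella)),Corvus)).
Branch lengths along that path: 9 + 5 + 6 + 2 + 4 + 4 + 5 + 6 = 41.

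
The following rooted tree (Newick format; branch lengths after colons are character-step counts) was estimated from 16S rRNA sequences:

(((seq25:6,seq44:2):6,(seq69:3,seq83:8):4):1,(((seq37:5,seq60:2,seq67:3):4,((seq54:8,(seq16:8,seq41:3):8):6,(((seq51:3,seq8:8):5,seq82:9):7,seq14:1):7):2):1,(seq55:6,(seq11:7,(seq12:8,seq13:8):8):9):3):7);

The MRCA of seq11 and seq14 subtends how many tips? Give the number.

The MRCA of seq11 and seq14 is the node subtending (((seq37,seq60,seq67),((seq54,(seq16,seq41)),(((seq51,seq8),seq82),seq14))),(seq55,(seq11,(seq12,seq13)))).
That clade contains 14 terminal taxa: seq11, seq12, seq13, seq14, seq16, seq37, seq41, seq51, seq54, seq55, seq60, seq67, seq8, seq82.

14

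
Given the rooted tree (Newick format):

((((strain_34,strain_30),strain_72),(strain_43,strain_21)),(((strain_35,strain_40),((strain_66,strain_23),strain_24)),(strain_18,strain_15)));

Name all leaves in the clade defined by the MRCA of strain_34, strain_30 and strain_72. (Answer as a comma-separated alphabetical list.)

Tracing strain_34: it sits inside (strain_34,strain_30).
Tracing strain_30: it sits inside (strain_34,strain_30).
Tracing strain_72: it sits inside ((strain_34,strain_30),strain_72).
The smallest clade enclosing all 3 is ((strain_34,strain_30),strain_72); the answer is its 3 terminal taxa in alphabetical order.

strain_30, strain_34, strain_72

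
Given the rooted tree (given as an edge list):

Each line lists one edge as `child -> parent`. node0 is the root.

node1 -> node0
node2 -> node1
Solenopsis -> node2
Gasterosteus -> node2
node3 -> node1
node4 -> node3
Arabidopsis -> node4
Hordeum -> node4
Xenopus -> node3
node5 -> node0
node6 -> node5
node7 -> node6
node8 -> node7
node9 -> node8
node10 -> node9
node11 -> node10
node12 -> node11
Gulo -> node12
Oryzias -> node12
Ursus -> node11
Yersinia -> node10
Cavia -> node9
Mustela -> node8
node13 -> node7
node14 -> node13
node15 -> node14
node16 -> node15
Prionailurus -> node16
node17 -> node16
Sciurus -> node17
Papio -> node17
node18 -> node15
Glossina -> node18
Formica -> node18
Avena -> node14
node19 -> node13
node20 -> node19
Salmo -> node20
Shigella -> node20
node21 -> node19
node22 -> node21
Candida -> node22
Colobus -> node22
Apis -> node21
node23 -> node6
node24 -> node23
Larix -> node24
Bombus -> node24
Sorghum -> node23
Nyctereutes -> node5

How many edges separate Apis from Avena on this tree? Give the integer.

5

The MRCA of Apis and Avena is the node subtending ((((Prionailurus,(Sciurus,Papio)),(Glossina,Formica)),Avena),((Salmo,Shigella),((Candida,Colobus),Apis))).
From Apis up to that node: 3 branches. From Avena up to the same node: 2 branches. Total: 3 + 2 = 5.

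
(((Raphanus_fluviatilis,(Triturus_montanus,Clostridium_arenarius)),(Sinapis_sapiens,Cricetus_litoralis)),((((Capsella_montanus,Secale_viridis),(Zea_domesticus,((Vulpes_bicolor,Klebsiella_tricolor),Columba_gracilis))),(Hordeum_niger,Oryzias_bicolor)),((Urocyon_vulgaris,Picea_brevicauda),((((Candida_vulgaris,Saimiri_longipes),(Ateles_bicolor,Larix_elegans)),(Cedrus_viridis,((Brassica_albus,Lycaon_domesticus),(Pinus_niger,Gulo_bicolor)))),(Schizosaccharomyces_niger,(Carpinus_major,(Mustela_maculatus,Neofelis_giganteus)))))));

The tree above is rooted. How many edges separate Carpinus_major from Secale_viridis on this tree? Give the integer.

The MRCA of Carpinus_major and Secale_viridis is the node subtending ((((Capsella_montanus,Secale_viridis),(Zea_domesticus,((Vulpes_bicolor,Klebsiella_tricolor),Columba_gracilis))),(Hordeum_niger,Oryzias_bicolor)),((Urocyon_vulgaris,Picea_brevicauda),((((Candida_vulgaris,Saimiri_longipes),(Ateles_bicolor,Larix_elegans)),(Cedrus_viridis,((Brassica_albus,Lycaon_domesticus),(Pinus_niger,Gulo_bicolor)))),(Schizosaccharomyces_niger,(Carpinus_major,(Mustela_maculatus,Neofelis_giganteus)))))).
From Carpinus_major up to that node: 5 branches. From Secale_viridis up to the same node: 4 branches. Total: 5 + 4 = 9.

9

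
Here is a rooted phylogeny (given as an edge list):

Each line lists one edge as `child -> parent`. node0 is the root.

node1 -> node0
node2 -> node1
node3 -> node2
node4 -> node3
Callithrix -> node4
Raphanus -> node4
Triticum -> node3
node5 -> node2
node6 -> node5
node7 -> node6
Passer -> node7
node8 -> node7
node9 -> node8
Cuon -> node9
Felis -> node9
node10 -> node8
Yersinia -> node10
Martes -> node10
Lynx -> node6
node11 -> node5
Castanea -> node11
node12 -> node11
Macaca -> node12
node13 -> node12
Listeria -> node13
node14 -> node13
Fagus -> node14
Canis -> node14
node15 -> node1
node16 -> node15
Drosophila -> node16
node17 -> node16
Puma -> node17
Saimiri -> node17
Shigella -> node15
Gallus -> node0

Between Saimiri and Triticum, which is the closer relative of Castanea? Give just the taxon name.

The MRCA of Castanea and Triticum subtends (((Callithrix,Raphanus),Triticum),(((Passer,((Cuon,Felis),(Yersinia,Martes))),Lynx),(Castanea,(Macaca,(Listeria,(Fagus,Canis)))))) (14 taxa).
The MRCA of Castanea and Saimiri subtends ((((Callithrix,Raphanus),Triticum),(((Passer,((Cuon,Felis),(Yersinia,Martes))),Lynx),(Castanea,(Macaca,(Listeria,(Fagus,Canis)))))),((Drosophila,(Puma,Saimiri)),Shigella)) (18 taxa).
The first is nested inside the second, so Castanea shares a more recent common ancestor with Triticum.

Triticum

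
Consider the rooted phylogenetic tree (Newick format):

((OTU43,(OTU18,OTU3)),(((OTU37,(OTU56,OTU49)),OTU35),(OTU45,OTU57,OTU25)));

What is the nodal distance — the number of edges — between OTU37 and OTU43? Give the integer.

6

The MRCA of OTU37 and OTU43 is the root of the tree.
From OTU37 up to that node: 4 branches. From OTU43 up to the same node: 2 branches. Total: 4 + 2 = 6.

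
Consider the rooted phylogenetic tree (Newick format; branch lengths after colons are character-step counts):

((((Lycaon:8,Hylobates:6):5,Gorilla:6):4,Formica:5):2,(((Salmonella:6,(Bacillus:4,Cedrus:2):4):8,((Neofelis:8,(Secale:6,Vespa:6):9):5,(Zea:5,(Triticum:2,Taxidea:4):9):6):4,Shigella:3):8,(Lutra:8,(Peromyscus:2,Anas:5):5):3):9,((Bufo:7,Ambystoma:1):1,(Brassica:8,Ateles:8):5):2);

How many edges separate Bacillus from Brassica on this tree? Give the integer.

The MRCA of Bacillus and Brassica is the root of the tree.
From Bacillus up to that node: 5 branches. From Brassica up to the same node: 3 branches. Total: 5 + 3 = 8.

8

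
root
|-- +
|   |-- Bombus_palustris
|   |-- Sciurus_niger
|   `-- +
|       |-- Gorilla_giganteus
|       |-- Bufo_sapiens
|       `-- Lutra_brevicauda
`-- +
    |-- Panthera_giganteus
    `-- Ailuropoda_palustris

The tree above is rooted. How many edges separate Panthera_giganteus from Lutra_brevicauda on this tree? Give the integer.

The MRCA of Panthera_giganteus and Lutra_brevicauda is the root of the tree.
From Panthera_giganteus up to that node: 2 branches. From Lutra_brevicauda up to the same node: 3 branches. Total: 2 + 3 = 5.

5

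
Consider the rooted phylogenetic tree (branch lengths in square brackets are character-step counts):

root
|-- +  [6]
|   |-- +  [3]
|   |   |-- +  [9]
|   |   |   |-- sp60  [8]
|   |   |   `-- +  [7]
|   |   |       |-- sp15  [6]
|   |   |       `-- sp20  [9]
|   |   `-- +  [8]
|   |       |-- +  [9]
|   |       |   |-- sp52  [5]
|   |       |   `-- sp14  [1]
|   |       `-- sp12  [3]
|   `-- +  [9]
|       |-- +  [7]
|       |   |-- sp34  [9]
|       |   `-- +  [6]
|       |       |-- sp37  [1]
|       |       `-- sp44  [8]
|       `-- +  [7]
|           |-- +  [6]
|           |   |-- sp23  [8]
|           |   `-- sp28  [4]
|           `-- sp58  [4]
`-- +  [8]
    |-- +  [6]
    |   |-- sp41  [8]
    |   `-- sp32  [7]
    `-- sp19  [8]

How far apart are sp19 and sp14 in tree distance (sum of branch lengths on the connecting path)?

The path runs sp19 → … → MRCA → … → sp14; the MRCA is the root of the tree.
Branch lengths along that path: 8 + 8 + 6 + 3 + 8 + 9 + 1 = 43.

43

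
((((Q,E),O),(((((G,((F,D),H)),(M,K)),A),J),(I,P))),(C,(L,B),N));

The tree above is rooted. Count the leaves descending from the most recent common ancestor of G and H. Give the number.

4

The MRCA of G and H is the node subtending (G,((F,D),H)).
That clade contains 4 terminal taxa: D, F, G, H.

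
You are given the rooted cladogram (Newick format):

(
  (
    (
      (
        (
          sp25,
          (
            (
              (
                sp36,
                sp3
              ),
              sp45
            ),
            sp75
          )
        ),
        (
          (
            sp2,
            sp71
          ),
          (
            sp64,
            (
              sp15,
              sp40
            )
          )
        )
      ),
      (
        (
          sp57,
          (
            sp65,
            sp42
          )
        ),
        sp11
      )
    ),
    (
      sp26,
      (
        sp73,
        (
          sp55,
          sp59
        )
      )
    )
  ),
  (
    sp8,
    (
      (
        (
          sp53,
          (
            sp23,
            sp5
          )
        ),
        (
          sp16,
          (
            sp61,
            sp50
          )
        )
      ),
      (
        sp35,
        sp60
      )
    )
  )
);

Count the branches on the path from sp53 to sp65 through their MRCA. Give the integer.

11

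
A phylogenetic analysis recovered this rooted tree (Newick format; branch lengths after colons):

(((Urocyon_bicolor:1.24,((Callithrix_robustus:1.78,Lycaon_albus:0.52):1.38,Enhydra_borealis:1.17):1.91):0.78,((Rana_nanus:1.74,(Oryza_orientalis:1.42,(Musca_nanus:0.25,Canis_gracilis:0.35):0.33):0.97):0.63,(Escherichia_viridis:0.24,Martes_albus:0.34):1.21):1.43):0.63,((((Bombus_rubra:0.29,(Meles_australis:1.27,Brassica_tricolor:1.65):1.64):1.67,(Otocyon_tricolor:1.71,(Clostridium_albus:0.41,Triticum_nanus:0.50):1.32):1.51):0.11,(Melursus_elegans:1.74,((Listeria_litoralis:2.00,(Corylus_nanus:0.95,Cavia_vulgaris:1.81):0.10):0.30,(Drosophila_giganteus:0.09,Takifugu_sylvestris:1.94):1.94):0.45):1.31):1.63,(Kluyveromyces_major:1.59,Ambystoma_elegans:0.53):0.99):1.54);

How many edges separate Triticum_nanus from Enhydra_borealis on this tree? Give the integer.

The MRCA of Triticum_nanus and Enhydra_borealis is the root of the tree.
From Triticum_nanus up to that node: 6 branches. From Enhydra_borealis up to the same node: 4 branches. Total: 6 + 4 = 10.

10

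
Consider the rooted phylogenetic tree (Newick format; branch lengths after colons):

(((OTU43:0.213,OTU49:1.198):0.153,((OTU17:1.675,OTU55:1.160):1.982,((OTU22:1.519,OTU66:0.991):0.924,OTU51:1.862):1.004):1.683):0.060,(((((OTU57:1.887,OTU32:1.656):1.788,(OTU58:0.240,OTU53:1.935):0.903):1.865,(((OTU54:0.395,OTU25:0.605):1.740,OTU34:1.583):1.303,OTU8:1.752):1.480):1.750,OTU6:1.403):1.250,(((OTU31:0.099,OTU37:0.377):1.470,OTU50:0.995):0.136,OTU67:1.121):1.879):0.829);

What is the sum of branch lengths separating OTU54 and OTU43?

9.173

The path runs OTU54 → … → MRCA → … → OTU43; the MRCA is the root of the tree.
Branch lengths along that path: 0.395 + 1.740 + 1.303 + 1.480 + 1.750 + 1.250 + 0.829 + 0.060 + 0.153 + 0.213 = 9.173.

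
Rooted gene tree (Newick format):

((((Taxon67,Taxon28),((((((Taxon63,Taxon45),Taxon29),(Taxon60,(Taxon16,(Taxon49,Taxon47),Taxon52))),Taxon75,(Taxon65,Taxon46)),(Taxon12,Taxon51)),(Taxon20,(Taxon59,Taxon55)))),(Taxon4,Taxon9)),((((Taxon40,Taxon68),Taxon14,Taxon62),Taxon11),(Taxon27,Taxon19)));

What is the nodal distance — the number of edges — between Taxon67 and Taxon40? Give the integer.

The MRCA of Taxon67 and Taxon40 is the root of the tree.
From Taxon67 up to that node: 4 branches. From Taxon40 up to the same node: 5 branches. Total: 4 + 5 = 9.

9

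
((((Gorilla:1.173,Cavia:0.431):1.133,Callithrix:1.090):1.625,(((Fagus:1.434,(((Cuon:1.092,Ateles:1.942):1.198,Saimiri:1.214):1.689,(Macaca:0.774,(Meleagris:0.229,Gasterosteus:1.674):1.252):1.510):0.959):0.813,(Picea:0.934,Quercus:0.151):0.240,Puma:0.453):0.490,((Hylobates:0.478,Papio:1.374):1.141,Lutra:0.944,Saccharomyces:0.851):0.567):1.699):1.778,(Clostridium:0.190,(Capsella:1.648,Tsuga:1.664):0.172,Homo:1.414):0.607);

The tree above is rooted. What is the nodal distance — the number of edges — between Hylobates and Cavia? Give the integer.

7

The MRCA of Hylobates and Cavia is the node subtending (((Gorilla,Cavia),Callithrix),(((Fagus,(((Cuon,Ateles),Saimiri),(Macaca,(Meleagris,Gasterosteus)))),(Picea,Quercus),Puma),((Hylobates,Papio),Lutra,Saccharomyces))).
From Hylobates up to that node: 4 branches. From Cavia up to the same node: 3 branches. Total: 4 + 3 = 7.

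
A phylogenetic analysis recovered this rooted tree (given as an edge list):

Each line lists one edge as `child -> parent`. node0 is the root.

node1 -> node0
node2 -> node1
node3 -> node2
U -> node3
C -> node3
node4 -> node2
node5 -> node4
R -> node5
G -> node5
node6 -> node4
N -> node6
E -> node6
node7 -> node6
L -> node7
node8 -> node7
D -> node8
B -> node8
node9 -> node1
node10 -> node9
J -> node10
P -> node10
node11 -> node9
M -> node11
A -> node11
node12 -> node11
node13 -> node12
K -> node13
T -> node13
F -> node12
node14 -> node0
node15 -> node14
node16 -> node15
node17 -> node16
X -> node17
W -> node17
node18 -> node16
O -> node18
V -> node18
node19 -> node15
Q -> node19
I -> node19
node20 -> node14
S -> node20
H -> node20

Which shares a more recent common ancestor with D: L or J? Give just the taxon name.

L

The MRCA of D and L subtends (L,(D,B)) (3 taxa).
The MRCA of D and J subtends (((U,C),((R,G),(N,E,(L,(D,B))))),((J,P),(M,A,((K,T),F)))) (16 taxa).
The first is nested inside the second, so D shares a more recent common ancestor with L.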